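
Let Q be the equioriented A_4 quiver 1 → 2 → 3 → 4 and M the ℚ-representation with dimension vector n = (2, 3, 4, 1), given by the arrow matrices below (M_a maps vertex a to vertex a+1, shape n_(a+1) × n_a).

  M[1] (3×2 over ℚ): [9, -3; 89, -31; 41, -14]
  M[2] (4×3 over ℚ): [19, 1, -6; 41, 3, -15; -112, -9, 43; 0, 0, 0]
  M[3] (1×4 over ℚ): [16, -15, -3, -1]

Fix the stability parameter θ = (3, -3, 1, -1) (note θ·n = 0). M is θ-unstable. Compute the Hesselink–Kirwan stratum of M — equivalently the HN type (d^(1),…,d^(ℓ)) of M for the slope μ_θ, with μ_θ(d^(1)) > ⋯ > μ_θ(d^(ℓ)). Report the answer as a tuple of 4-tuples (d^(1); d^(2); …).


Via rank(M_{q-1}∘⋯∘M_p): M ≅ I[1,3], I[1,4], I[2,3], I[3,3].
μ_θ-semistable layers: μ^(1)=1; μ^(2)=0; μ^(3)=-3

((0, 0, 3, 0); (2, 2, 1, 1); (0, 1, 0, 0))


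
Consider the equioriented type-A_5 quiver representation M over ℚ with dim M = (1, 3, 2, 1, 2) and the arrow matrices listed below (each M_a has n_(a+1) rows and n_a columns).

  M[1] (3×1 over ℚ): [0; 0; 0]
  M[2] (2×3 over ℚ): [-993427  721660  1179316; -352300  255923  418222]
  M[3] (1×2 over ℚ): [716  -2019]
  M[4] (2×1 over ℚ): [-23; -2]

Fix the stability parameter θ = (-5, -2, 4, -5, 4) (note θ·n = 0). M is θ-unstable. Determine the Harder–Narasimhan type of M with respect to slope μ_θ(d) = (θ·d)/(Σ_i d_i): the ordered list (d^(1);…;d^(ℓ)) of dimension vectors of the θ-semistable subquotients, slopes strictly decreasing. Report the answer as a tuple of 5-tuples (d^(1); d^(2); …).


Interval decomposition of M: I[1,1], I[2,2], I[2,3], I[2,5], I[5,5].
HN type (ℓ=4): μ^(1)=4; μ^(2)=-1/2; μ^(3)=-2; μ^(4)=-5

((0, 0, 1, 0, 2); (0, 0, 1, 1, 0); (0, 3, 0, 0, 0); (1, 0, 0, 0, 0))


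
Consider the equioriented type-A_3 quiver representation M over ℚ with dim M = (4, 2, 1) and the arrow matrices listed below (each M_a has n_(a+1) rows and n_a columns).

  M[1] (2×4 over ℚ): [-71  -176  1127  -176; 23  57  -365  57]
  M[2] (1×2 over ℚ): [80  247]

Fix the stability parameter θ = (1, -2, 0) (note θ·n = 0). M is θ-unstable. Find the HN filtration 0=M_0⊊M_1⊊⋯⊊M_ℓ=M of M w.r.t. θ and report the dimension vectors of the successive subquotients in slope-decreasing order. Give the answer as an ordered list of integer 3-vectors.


Barcode: M ≅ I[1,1]^2, I[1,2], I[1,3]. HN layers by μ_θ (3 steps, strictly decreasing):
  μ^(1)=1; μ^(2)=0; μ^(3)=-1/2

((2, 0, 0); (0, 0, 1); (2, 2, 0))


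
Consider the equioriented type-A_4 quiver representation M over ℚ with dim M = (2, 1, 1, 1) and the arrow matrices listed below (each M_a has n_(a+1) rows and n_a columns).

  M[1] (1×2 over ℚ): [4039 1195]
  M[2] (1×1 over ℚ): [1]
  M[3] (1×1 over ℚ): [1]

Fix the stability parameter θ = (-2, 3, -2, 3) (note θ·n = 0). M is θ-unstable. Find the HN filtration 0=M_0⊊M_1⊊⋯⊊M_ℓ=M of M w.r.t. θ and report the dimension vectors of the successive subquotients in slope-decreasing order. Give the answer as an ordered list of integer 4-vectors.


Barcode: M ≅ I[1,1], I[1,4]. HN layers by μ_θ (3 steps, strictly decreasing):
  μ^(1)=3; μ^(2)=1/2; μ^(3)=-2

((0, 0, 0, 1); (0, 1, 1, 0); (2, 0, 0, 0))


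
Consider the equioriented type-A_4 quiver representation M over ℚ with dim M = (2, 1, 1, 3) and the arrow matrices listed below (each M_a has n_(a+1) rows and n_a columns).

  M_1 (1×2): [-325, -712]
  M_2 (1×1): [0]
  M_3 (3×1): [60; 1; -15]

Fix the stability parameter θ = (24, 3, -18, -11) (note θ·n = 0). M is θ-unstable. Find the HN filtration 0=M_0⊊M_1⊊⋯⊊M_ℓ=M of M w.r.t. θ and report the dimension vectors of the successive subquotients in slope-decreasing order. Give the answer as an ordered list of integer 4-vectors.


Barcode: M ≅ I[1,1], I[1,2], I[3,4], I[4,4]^2. HN layers by μ_θ (4 steps, strictly decreasing):
  μ^(1)=24; μ^(2)=27/2; μ^(3)=-11; μ^(4)=-18

((1, 0, 0, 0); (1, 1, 0, 0); (0, 0, 0, 3); (0, 0, 1, 0))


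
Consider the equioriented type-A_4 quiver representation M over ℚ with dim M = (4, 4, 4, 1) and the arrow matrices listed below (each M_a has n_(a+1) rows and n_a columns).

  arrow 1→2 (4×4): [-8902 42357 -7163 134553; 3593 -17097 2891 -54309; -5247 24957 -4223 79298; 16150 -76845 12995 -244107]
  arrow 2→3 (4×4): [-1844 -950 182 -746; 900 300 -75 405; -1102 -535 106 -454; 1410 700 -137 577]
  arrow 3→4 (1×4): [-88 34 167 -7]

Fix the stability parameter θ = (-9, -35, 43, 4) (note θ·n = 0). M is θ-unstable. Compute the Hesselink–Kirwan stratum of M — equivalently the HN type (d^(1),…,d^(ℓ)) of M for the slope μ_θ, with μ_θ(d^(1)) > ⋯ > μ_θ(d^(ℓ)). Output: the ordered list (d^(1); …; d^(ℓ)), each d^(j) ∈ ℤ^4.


Barcode: M ≅ I[1,1], I[1,2], I[1,3], I[1,4], I[2,3], I[3,3]. HN layers by μ_θ (5 steps, strictly decreasing):
  μ^(1)=43; μ^(2)=47/2; μ^(3)=-9; μ^(4)=-22; μ^(5)=-35

((0, 0, 3, 0); (0, 0, 1, 1); (1, 0, 0, 0); (3, 3, 0, 0); (0, 1, 0, 0))


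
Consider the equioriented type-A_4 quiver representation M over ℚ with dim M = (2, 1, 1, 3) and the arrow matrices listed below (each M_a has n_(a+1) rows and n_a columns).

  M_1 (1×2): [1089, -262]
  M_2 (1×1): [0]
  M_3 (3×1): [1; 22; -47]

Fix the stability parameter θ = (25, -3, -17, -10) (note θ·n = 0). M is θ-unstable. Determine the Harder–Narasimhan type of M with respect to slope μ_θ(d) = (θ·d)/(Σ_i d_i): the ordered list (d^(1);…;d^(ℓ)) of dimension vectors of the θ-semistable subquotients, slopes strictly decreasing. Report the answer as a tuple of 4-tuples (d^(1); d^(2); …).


Interval decomposition of M: I[1,1], I[1,2], I[3,4], I[4,4]^2.
HN type (ℓ=4): μ^(1)=25; μ^(2)=11; μ^(3)=-10; μ^(4)=-17

((1, 0, 0, 0); (1, 1, 0, 0); (0, 0, 0, 3); (0, 0, 1, 0))


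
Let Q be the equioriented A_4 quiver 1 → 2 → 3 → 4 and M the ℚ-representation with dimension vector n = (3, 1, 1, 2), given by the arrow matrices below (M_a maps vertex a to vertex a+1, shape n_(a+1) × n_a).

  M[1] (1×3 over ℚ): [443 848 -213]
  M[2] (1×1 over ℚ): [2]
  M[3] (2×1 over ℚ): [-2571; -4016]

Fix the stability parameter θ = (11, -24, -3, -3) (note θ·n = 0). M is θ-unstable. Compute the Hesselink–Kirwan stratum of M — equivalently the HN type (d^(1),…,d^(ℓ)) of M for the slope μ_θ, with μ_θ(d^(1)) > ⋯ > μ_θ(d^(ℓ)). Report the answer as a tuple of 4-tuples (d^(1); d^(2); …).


Barcode: M ≅ I[1,1]^2, I[1,4], I[4,4]. HN layers by μ_θ (3 steps, strictly decreasing):
  μ^(1)=11; μ^(2)=-3; μ^(3)=-13/2

((2, 0, 0, 0); (0, 0, 1, 2); (1, 1, 0, 0))


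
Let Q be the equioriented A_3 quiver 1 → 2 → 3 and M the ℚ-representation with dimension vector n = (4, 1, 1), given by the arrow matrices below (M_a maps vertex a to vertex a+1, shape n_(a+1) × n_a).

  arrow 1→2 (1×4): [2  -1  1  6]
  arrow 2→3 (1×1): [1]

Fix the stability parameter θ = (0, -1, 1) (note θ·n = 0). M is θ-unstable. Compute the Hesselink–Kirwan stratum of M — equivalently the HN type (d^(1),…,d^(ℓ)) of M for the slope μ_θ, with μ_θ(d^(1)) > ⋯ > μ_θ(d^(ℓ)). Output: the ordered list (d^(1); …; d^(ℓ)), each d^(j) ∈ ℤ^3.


Interval decomposition of M: I[1,1]^3, I[1,3].
HN type (ℓ=3): μ^(1)=1; μ^(2)=0; μ^(3)=-1/2

((0, 0, 1); (3, 0, 0); (1, 1, 0))


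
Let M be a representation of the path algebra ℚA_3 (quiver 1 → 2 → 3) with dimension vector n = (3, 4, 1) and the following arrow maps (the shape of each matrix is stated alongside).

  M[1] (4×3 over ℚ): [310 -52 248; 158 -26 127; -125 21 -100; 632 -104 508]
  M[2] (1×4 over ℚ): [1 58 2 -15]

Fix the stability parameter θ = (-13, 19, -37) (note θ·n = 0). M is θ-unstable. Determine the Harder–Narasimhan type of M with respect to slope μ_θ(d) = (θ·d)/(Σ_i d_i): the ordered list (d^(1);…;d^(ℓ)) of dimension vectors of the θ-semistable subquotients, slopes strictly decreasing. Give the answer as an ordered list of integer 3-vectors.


Interval decomposition of M: I[1,2]^2, I[1,3], I[2,2].
HN type (ℓ=3): μ^(1)=19; μ^(2)=-9; μ^(3)=-13

((0, 3, 0); (0, 1, 1); (3, 0, 0))


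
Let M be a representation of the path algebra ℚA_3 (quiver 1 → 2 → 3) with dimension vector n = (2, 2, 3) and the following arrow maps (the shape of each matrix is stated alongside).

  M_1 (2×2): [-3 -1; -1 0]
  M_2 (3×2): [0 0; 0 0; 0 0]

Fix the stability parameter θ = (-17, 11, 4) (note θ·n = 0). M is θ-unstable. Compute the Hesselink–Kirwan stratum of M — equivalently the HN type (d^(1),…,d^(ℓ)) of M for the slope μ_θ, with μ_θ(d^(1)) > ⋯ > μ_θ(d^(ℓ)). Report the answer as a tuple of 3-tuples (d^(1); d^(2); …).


Interval decomposition of M: I[1,2]^2, I[3,3]^3.
HN type (ℓ=3): μ^(1)=11; μ^(2)=4; μ^(3)=-17

((0, 2, 0); (0, 0, 3); (2, 0, 0))


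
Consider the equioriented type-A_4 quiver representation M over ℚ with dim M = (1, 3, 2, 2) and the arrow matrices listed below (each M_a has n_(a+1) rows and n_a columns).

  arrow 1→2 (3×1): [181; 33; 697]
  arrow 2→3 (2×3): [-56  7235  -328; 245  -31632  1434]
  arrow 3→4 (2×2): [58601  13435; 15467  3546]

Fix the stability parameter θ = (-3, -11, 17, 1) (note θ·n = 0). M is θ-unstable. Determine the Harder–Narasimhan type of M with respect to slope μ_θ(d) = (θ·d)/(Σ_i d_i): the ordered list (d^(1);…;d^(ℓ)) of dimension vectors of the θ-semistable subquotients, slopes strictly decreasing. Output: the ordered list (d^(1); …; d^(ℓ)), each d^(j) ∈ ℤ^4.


Barcode: M ≅ I[1,4], I[2,2], I[2,4]. HN layers by μ_θ (3 steps, strictly decreasing):
  μ^(1)=9; μ^(2)=-7; μ^(3)=-11

((0, 0, 2, 2); (1, 1, 0, 0); (0, 2, 0, 0))


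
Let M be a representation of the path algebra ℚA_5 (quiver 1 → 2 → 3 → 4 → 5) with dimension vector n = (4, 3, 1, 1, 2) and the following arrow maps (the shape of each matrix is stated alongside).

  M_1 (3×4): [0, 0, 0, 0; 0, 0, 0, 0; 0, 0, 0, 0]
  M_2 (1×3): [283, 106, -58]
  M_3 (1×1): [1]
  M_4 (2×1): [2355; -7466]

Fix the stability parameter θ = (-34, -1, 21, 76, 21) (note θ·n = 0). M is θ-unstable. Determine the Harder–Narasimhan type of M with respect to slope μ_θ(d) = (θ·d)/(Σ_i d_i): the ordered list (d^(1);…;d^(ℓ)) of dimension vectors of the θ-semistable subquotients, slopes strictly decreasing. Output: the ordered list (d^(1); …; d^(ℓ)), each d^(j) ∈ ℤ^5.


Barcode: M ≅ I[1,1]^4, I[2,2]^2, I[2,5], I[5,5]. HN layers by μ_θ (4 steps, strictly decreasing):
  μ^(1)=97/2; μ^(2)=21; μ^(3)=-1; μ^(4)=-34

((0, 0, 0, 1, 1); (0, 0, 1, 0, 1); (0, 3, 0, 0, 0); (4, 0, 0, 0, 0))


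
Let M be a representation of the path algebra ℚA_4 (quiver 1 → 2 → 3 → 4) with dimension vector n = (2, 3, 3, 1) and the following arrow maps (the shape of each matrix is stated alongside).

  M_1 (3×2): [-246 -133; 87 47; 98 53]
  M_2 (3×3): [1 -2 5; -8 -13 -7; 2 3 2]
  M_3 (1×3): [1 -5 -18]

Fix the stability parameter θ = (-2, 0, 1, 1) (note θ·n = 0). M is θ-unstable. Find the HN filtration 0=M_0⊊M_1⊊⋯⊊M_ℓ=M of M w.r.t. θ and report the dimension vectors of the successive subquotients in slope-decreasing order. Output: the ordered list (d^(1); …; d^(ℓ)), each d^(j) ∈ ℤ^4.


Interval decomposition of M: I[1,3], I[1,4], I[2,3].
HN type (ℓ=3): μ^(1)=1; μ^(2)=0; μ^(3)=-2

((0, 0, 3, 1); (0, 3, 0, 0); (2, 0, 0, 0))


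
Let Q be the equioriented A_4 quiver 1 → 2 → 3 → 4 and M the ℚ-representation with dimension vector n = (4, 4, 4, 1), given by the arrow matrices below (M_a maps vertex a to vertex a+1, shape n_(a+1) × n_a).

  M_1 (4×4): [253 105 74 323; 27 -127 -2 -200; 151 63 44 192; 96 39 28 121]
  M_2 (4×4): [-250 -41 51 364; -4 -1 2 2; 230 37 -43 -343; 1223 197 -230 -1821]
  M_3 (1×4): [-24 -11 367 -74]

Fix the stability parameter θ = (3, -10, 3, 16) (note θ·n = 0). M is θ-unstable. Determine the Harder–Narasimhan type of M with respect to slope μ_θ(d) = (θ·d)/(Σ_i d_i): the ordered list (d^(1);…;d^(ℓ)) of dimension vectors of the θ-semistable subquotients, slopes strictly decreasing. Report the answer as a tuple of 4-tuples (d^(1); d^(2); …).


Interval decomposition of M: I[1,3]^3, I[1,4].
HN type (ℓ=3): μ^(1)=16; μ^(2)=3; μ^(3)=-7/2

((0, 0, 0, 1); (0, 0, 4, 0); (4, 4, 0, 0))


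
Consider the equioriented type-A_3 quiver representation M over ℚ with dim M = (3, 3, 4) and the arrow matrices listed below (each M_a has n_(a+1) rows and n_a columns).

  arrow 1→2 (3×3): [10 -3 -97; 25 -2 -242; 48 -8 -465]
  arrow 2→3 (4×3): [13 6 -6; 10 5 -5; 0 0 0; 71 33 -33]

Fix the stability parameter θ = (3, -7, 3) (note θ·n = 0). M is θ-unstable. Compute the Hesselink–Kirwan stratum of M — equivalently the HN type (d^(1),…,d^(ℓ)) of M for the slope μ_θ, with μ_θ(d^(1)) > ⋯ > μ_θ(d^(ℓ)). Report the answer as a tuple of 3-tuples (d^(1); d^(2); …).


Interval decomposition of M: I[1,2], I[1,3]^2, I[3,3]^2.
HN type (ℓ=2): μ^(1)=3; μ^(2)=-2

((0, 0, 4); (3, 3, 0))


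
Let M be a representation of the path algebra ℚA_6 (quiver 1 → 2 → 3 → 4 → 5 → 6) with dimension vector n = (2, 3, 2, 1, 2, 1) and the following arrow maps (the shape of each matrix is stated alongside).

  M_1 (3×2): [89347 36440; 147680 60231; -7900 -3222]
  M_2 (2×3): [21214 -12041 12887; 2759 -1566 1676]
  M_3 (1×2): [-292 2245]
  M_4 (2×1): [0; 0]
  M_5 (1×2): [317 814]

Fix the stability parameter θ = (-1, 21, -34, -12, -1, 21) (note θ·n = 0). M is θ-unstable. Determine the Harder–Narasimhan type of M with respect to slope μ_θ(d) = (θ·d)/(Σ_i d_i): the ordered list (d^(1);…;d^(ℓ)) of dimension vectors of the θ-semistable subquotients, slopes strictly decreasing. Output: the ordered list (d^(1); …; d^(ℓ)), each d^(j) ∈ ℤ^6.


Barcode: M ≅ I[1,3], I[1,4], I[2,2], I[5,5], I[5,6]. HN layers by μ_θ (4 steps, strictly decreasing):
  μ^(1)=21; μ^(2)=-1; μ^(3)=-14/3; μ^(4)=-13/2

((0, 1, 0, 0, 0, 1); (0, 0, 0, 0, 2, 0); (1, 1, 1, 0, 0, 0); (1, 1, 1, 1, 0, 0))


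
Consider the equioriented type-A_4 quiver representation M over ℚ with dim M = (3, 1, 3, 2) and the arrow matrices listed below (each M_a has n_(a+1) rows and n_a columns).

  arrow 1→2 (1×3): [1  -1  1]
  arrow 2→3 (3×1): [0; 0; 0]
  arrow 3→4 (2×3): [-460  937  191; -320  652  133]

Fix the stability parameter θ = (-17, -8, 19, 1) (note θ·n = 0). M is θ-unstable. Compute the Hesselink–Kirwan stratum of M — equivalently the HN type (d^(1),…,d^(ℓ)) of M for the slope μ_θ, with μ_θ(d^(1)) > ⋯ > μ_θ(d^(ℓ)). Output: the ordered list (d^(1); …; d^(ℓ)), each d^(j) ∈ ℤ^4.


Interval decomposition of M: I[1,1]^2, I[1,2], I[3,3], I[3,4]^2.
HN type (ℓ=4): μ^(1)=19; μ^(2)=10; μ^(3)=-8; μ^(4)=-17

((0, 0, 1, 0); (0, 0, 2, 2); (0, 1, 0, 0); (3, 0, 0, 0))


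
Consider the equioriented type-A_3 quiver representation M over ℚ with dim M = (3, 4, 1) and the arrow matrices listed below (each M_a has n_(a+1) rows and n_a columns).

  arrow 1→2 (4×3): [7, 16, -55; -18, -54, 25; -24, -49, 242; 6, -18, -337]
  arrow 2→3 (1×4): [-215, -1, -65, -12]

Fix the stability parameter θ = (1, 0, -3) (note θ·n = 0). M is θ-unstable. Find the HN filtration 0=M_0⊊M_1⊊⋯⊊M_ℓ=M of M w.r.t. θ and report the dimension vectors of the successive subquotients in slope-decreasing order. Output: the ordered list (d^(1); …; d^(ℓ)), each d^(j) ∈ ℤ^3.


Via rank(M_{q-1}∘⋯∘M_p): M ≅ I[1,2]^2, I[1,3], I[2,2].
μ_θ-semistable layers: μ^(1)=1/2; μ^(2)=0; μ^(3)=-2/3

((2, 2, 0); (0, 1, 0); (1, 1, 1))


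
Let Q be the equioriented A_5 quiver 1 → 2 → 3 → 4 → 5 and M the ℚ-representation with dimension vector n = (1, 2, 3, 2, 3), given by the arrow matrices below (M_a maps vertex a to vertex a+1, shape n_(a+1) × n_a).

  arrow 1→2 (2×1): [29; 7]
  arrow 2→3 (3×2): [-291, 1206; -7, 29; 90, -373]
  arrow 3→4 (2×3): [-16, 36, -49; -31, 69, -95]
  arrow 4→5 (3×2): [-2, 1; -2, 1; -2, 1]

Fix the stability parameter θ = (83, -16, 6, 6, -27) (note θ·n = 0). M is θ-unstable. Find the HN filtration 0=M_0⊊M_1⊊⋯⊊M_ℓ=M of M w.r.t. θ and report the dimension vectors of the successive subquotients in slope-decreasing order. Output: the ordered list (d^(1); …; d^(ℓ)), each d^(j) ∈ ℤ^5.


Barcode: M ≅ I[1,4], I[2,3], I[3,5], I[5,5]^2. HN layers by μ_θ (5 steps, strictly decreasing):
  μ^(1)=79/4; μ^(2)=6; μ^(3)=-5; μ^(4)=-16; μ^(5)=-27

((1, 1, 1, 1, 0); (0, 0, 1, 0, 0); (0, 0, 1, 1, 1); (0, 1, 0, 0, 0); (0, 0, 0, 0, 2))


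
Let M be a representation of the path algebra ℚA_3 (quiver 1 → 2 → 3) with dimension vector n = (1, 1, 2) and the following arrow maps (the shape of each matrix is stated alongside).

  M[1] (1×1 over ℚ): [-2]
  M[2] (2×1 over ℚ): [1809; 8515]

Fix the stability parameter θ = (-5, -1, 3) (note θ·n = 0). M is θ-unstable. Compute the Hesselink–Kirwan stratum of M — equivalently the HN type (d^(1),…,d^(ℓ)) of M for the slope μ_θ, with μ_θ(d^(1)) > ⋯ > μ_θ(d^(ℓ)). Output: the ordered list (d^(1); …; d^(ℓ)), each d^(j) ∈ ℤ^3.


Interval decomposition of M: I[1,3], I[3,3].
HN type (ℓ=3): μ^(1)=3; μ^(2)=-1; μ^(3)=-5

((0, 0, 2); (0, 1, 0); (1, 0, 0))


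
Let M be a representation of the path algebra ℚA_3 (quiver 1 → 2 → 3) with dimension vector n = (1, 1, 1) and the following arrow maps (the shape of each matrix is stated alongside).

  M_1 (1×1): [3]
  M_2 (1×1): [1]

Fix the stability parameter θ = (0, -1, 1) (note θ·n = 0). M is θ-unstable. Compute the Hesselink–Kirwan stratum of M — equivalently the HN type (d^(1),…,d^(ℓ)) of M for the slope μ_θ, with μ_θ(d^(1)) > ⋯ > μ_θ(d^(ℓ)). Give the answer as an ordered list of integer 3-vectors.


Via rank(M_{q-1}∘⋯∘M_p): M ≅ I[1,3].
μ_θ-semistable layers: μ^(1)=1; μ^(2)=-1/2

((0, 0, 1); (1, 1, 0))


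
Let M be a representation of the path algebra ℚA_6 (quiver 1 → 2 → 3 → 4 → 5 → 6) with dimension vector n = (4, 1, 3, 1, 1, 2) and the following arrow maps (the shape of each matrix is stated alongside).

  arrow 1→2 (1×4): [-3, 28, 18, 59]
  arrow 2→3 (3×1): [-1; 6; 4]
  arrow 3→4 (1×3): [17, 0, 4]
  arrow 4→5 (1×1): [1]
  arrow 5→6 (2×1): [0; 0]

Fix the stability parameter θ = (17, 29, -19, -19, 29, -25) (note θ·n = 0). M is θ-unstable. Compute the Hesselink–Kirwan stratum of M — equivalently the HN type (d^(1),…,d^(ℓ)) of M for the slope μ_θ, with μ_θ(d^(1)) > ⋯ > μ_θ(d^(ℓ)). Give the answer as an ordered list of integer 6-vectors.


Barcode: M ≅ I[1,1]^3, I[1,5], I[3,3]^2, I[6,6]^2. HN layers by μ_θ (5 steps, strictly decreasing):
  μ^(1)=29; μ^(2)=17; μ^(3)=2; μ^(4)=-19; μ^(5)=-25

((0, 0, 0, 0, 1, 0); (3, 0, 0, 0, 0, 0); (1, 1, 1, 1, 0, 0); (0, 0, 2, 0, 0, 0); (0, 0, 0, 0, 0, 2))


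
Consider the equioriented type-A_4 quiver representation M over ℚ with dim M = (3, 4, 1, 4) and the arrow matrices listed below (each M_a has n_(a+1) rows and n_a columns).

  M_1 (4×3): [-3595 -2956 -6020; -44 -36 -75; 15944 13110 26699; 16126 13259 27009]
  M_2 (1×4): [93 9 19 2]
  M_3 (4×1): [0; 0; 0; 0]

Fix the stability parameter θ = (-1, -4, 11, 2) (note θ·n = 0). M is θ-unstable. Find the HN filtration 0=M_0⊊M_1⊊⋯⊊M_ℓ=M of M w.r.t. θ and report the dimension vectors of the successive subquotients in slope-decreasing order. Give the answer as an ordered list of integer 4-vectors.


Via rank(M_{q-1}∘⋯∘M_p): M ≅ I[1,2]^2, I[1,3], I[2,2], I[4,4]^4.
μ_θ-semistable layers: μ^(1)=11; μ^(2)=2; μ^(3)=-5/2; μ^(4)=-4

((0, 0, 1, 0); (0, 0, 0, 4); (3, 3, 0, 0); (0, 1, 0, 0))


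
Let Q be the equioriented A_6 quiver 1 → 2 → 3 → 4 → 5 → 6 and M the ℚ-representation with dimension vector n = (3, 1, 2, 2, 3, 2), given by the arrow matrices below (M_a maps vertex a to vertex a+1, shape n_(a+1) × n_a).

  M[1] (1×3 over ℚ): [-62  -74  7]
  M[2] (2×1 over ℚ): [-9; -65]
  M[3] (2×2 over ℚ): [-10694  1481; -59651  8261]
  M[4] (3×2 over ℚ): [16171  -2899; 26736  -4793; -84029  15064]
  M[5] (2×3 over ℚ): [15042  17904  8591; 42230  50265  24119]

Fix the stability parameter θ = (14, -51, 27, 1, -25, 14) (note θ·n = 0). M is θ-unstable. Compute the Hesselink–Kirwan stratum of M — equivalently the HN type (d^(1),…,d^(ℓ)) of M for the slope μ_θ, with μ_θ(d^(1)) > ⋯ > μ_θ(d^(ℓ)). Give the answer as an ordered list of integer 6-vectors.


Interval decomposition of M: I[1,1]^2, I[1,6], I[3,6], I[5,5].
HN type (ℓ=4): μ^(1)=14; μ^(2)=1; μ^(3)=-37/2; μ^(4)=-25

((2, 0, 0, 0, 0, 2); (0, 0, 2, 2, 2, 0); (1, 1, 0, 0, 0, 0); (0, 0, 0, 0, 1, 0))


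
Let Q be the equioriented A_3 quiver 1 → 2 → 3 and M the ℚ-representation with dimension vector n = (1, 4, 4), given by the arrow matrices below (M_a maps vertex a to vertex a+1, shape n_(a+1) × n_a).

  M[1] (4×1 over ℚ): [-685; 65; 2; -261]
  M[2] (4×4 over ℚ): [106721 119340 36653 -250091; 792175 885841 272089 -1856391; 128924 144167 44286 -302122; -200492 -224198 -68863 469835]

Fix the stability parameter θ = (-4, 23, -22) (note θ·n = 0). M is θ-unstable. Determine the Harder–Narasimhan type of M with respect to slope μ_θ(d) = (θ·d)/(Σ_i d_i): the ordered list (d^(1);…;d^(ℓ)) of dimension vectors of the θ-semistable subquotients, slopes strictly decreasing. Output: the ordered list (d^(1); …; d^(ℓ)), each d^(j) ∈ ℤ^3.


Barcode: M ≅ I[1,3], I[2,2], I[2,3]^2, I[3,3]. HN layers by μ_θ (4 steps, strictly decreasing):
  μ^(1)=23; μ^(2)=1/2; μ^(3)=-4; μ^(4)=-22

((0, 1, 0); (0, 3, 3); (1, 0, 0); (0, 0, 1))


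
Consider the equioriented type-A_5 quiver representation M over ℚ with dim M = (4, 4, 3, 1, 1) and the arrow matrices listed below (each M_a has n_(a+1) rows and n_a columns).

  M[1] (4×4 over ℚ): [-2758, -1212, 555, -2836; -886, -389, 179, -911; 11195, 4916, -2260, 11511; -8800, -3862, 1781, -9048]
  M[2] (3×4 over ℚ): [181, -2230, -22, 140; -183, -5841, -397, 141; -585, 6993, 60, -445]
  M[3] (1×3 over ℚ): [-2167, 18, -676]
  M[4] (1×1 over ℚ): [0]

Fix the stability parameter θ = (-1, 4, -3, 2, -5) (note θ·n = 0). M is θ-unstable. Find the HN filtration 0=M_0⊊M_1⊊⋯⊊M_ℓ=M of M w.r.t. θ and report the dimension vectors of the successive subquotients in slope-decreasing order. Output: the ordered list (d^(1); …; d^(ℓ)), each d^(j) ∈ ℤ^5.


Barcode: M ≅ I[1,1], I[1,3]^2, I[1,4], I[2,2], I[5,5]. HN layers by μ_θ (5 steps, strictly decreasing):
  μ^(1)=4; μ^(2)=2; μ^(3)=1/2; μ^(4)=-1; μ^(5)=-5

((0, 1, 0, 0, 0); (0, 0, 0, 1, 0); (0, 3, 3, 0, 0); (4, 0, 0, 0, 0); (0, 0, 0, 0, 1))


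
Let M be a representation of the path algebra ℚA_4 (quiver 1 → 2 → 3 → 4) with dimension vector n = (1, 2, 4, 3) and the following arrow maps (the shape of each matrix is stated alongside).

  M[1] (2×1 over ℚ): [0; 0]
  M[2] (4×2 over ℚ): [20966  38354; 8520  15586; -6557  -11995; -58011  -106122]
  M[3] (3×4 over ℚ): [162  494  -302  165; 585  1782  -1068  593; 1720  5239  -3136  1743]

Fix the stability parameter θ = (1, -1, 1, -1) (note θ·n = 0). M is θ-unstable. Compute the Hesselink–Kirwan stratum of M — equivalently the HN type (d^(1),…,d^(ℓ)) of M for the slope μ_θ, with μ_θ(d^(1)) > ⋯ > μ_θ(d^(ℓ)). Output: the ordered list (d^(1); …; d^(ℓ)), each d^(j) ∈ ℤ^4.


Barcode: M ≅ I[1,1], I[2,3], I[2,4], I[3,4]^2. HN layers by μ_θ (3 steps, strictly decreasing):
  μ^(1)=1; μ^(2)=0; μ^(3)=-1

((1, 0, 1, 0); (0, 0, 3, 3); (0, 2, 0, 0))


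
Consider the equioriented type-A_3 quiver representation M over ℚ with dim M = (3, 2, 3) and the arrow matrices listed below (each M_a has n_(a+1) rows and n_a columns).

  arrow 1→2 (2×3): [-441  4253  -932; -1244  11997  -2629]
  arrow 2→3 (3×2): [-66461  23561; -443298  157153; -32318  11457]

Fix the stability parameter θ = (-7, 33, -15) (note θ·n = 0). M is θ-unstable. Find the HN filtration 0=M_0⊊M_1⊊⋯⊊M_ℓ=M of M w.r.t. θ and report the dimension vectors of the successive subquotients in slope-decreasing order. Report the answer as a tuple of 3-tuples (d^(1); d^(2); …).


Interval decomposition of M: I[1,1], I[1,3]^2, I[3,3].
HN type (ℓ=3): μ^(1)=9; μ^(2)=-7; μ^(3)=-15

((0, 2, 2); (3, 0, 0); (0, 0, 1))


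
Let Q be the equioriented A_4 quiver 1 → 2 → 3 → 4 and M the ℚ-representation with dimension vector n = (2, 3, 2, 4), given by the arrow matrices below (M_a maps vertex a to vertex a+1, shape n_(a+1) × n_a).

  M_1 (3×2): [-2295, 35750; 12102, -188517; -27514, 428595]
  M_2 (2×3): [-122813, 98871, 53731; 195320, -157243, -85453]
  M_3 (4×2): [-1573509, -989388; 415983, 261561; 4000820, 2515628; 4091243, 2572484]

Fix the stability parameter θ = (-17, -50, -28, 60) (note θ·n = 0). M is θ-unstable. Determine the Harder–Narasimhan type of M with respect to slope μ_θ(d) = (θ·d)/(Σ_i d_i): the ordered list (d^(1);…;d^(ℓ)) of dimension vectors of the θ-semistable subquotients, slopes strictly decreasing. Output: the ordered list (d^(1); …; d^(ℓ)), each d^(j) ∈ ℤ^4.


Via rank(M_{q-1}∘⋯∘M_p): M ≅ I[1,2], I[1,4], I[2,4], I[4,4]^2.
μ_θ-semistable layers: μ^(1)=60; μ^(2)=-28; μ^(3)=-67/2; μ^(4)=-50

((0, 0, 0, 4); (0, 0, 2, 0); (2, 2, 0, 0); (0, 1, 0, 0))


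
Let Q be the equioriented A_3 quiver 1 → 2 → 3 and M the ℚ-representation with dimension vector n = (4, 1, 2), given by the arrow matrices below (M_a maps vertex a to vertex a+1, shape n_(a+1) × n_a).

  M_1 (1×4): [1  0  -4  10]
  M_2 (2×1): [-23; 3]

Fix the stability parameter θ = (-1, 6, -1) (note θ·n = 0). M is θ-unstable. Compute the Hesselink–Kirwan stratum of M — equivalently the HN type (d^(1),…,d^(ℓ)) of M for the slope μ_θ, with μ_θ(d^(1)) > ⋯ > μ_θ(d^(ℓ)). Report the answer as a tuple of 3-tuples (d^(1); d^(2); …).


Interval decomposition of M: I[1,1]^3, I[1,3], I[3,3].
HN type (ℓ=2): μ^(1)=5/2; μ^(2)=-1

((0, 1, 1); (4, 0, 1))


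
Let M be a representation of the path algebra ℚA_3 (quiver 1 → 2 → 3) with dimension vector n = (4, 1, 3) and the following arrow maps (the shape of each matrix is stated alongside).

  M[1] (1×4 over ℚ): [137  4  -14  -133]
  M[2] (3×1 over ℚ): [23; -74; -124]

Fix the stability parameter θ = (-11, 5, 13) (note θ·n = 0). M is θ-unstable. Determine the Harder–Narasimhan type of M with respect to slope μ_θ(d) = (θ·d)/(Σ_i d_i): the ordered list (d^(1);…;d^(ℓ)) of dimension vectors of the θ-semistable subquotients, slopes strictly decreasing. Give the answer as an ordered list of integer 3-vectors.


Via rank(M_{q-1}∘⋯∘M_p): M ≅ I[1,1]^3, I[1,3], I[3,3]^2.
μ_θ-semistable layers: μ^(1)=13; μ^(2)=5; μ^(3)=-11

((0, 0, 3); (0, 1, 0); (4, 0, 0))


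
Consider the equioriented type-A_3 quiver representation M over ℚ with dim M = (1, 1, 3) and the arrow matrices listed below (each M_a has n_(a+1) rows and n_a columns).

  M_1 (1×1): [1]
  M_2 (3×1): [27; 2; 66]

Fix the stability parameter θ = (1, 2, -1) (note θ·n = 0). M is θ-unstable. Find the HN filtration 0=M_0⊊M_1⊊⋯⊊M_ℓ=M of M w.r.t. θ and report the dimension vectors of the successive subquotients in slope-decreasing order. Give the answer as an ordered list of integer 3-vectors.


Interval decomposition of M: I[1,3], I[3,3]^2.
HN type (ℓ=2): μ^(1)=2/3; μ^(2)=-1

((1, 1, 1); (0, 0, 2))


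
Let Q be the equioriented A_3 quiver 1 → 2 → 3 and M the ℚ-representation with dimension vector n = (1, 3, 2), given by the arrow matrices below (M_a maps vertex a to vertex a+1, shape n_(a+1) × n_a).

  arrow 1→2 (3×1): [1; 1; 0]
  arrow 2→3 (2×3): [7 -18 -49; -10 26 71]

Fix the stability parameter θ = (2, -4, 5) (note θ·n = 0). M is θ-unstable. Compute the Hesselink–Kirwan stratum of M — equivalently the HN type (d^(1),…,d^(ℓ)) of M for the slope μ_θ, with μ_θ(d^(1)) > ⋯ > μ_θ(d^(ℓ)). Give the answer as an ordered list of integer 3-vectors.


Interval decomposition of M: I[1,3], I[2,2], I[2,3].
HN type (ℓ=3): μ^(1)=5; μ^(2)=-1; μ^(3)=-4

((0, 0, 2); (1, 1, 0); (0, 2, 0))


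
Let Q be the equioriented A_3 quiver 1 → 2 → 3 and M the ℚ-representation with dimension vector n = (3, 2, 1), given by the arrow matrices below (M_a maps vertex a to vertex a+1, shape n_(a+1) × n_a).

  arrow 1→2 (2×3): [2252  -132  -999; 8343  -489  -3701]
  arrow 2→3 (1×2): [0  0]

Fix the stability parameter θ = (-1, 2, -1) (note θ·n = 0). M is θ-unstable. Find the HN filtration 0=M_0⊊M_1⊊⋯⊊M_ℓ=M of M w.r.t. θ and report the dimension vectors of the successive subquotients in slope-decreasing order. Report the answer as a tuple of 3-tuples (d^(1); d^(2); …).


Via rank(M_{q-1}∘⋯∘M_p): M ≅ I[1,1], I[1,2]^2, I[3,3].
μ_θ-semistable layers: μ^(1)=2; μ^(2)=-1

((0, 2, 0); (3, 0, 1))


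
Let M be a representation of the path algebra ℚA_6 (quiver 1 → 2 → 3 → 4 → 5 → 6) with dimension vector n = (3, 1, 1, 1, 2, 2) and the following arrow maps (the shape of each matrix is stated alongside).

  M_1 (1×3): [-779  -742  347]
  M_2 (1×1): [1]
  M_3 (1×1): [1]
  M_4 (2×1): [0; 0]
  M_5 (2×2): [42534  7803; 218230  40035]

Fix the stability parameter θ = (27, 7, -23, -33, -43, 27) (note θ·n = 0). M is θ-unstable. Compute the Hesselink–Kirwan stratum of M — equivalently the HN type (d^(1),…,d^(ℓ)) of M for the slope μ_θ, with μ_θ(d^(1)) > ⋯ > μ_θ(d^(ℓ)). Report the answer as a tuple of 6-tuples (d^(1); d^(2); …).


Via rank(M_{q-1}∘⋯∘M_p): M ≅ I[1,1]^2, I[1,4], I[5,5], I[5,6], I[6,6].
μ_θ-semistable layers: μ^(1)=27; μ^(2)=-11/2; μ^(3)=-43

((2, 0, 0, 0, 0, 2); (1, 1, 1, 1, 0, 0); (0, 0, 0, 0, 2, 0))


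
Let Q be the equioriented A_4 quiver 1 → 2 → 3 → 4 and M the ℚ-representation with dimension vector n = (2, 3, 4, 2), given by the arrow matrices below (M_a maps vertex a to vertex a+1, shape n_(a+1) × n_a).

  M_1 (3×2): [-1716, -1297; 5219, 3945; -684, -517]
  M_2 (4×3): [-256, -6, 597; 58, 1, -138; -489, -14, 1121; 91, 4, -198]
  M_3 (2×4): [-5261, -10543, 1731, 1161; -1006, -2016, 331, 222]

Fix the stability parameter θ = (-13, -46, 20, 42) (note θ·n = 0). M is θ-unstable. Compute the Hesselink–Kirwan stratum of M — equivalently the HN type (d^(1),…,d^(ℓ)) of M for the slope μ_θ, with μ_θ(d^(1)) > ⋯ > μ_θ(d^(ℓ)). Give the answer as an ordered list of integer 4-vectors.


Via rank(M_{q-1}∘⋯∘M_p): M ≅ I[1,4]^2, I[2,3], I[3,3].
μ_θ-semistable layers: μ^(1)=42; μ^(2)=20; μ^(3)=-59/2; μ^(4)=-46

((0, 0, 0, 2); (0, 0, 4, 0); (2, 2, 0, 0); (0, 1, 0, 0))


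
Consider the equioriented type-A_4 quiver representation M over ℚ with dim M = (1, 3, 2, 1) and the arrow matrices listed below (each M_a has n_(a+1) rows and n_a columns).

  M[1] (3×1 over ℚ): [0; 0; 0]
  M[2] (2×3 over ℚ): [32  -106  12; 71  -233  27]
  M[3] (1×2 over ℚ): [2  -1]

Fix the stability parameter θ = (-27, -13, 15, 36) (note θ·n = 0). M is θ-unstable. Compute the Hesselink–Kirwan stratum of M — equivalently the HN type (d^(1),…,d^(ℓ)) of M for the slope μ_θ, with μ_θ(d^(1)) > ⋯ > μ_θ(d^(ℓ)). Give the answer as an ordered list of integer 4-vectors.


Barcode: M ≅ I[1,1], I[2,2], I[2,3], I[2,4]. HN layers by μ_θ (4 steps, strictly decreasing):
  μ^(1)=36; μ^(2)=15; μ^(3)=-13; μ^(4)=-27

((0, 0, 0, 1); (0, 0, 2, 0); (0, 3, 0, 0); (1, 0, 0, 0))


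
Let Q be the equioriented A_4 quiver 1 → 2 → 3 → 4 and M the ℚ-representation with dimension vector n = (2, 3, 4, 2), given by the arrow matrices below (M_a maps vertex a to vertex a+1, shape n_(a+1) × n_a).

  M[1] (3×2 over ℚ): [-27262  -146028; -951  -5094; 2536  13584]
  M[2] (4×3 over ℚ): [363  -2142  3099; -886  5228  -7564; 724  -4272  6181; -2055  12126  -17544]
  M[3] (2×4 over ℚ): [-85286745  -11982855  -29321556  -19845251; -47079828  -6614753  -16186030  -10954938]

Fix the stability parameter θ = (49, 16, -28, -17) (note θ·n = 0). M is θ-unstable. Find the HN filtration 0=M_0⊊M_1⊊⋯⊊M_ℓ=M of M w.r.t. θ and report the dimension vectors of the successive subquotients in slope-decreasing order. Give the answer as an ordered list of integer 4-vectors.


Via rank(M_{q-1}∘⋯∘M_p): M ≅ I[1,1], I[1,2], I[2,3], I[2,4], I[3,3], I[3,4].
μ_θ-semistable layers: μ^(1)=49; μ^(2)=65/2; μ^(3)=-6; μ^(4)=-29/3; μ^(5)=-17; μ^(6)=-28

((1, 0, 0, 0); (1, 1, 0, 0); (0, 1, 1, 0); (0, 1, 1, 1); (0, 0, 0, 1); (0, 0, 2, 0))


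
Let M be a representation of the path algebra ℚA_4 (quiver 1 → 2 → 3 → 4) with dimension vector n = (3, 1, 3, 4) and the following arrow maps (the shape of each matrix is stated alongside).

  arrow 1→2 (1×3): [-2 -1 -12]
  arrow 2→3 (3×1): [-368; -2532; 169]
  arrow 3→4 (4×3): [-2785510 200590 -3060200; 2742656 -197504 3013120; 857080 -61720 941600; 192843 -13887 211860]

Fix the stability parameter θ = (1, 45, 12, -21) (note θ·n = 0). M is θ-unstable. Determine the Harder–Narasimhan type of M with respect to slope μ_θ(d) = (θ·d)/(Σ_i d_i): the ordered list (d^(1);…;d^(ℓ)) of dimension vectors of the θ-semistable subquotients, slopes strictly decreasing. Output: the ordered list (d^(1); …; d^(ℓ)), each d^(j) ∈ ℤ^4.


Barcode: M ≅ I[1,1]^2, I[1,3], I[3,3], I[3,4], I[4,4]^3. HN layers by μ_θ (5 steps, strictly decreasing):
  μ^(1)=57/2; μ^(2)=12; μ^(3)=1; μ^(4)=-9/2; μ^(5)=-21

((0, 1, 1, 0); (0, 0, 1, 0); (3, 0, 0, 0); (0, 0, 1, 1); (0, 0, 0, 3))


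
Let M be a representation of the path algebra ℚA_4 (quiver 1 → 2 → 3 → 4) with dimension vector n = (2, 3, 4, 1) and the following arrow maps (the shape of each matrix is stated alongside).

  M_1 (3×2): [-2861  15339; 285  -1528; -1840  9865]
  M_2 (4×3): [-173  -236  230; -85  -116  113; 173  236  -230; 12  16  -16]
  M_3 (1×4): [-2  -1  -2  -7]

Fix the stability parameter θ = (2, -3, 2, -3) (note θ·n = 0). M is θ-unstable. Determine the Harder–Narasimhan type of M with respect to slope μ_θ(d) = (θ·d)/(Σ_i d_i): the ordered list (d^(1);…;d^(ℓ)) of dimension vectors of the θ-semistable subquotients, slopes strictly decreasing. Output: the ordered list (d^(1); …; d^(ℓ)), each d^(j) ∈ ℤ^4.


Via rank(M_{q-1}∘⋯∘M_p): M ≅ I[1,3], I[1,4], I[2,2], I[3,3]^2.
μ_θ-semistable layers: μ^(1)=2; μ^(2)=-1/2; μ^(3)=-3

((0, 0, 3, 0); (2, 2, 1, 1); (0, 1, 0, 0))


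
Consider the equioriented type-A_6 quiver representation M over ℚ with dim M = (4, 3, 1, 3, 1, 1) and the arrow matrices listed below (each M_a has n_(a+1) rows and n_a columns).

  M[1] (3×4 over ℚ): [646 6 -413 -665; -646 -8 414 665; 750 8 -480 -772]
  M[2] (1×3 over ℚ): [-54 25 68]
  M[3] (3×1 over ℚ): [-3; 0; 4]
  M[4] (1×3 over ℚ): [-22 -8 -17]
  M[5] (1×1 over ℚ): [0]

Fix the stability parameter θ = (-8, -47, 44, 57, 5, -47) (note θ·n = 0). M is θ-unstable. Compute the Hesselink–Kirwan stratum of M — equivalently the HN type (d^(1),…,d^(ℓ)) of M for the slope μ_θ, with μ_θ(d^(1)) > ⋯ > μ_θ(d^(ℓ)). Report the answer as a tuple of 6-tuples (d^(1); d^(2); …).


Interval decomposition of M: I[1,1], I[1,2]^2, I[1,5], I[4,4]^2, I[6,6].
HN type (ℓ=5): μ^(1)=57; μ^(2)=106/3; μ^(3)=-8; μ^(4)=-55/2; μ^(5)=-47

((0, 0, 0, 2, 0, 0); (0, 0, 1, 1, 1, 0); (1, 0, 0, 0, 0, 0); (3, 3, 0, 0, 0, 0); (0, 0, 0, 0, 0, 1))


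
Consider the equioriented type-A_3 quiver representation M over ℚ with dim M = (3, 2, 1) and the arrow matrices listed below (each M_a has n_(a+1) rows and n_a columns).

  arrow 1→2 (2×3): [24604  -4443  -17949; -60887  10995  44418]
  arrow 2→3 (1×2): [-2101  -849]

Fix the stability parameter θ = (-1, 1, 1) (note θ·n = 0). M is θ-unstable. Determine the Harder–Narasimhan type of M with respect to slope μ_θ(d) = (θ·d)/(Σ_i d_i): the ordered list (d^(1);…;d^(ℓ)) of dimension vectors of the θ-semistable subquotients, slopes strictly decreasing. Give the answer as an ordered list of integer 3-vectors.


Via rank(M_{q-1}∘⋯∘M_p): M ≅ I[1,1], I[1,2], I[1,3].
μ_θ-semistable layers: μ^(1)=1; μ^(2)=-1

((0, 2, 1); (3, 0, 0))


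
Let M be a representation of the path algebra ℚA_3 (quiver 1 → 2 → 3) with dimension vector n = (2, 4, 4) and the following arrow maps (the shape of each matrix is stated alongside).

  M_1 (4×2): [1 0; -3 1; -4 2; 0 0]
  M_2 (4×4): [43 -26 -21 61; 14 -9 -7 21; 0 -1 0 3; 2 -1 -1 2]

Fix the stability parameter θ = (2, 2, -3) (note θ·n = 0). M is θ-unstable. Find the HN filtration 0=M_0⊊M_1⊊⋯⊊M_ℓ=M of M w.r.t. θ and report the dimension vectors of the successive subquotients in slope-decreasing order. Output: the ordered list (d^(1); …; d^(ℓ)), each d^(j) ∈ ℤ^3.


Interval decomposition of M: I[1,3]^2, I[2,3]^2.
HN type (ℓ=2): μ^(1)=1/3; μ^(2)=-1/2

((2, 2, 2); (0, 2, 2))


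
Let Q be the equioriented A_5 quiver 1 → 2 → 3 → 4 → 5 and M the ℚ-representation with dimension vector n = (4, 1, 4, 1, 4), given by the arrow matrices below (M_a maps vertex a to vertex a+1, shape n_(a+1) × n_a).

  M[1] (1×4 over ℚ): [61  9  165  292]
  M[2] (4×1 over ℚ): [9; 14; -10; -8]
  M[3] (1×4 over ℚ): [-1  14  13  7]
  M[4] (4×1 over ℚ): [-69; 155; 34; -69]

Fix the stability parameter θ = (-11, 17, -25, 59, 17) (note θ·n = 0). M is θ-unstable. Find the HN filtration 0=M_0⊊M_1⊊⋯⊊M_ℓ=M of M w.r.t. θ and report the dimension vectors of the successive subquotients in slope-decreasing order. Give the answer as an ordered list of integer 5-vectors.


Interval decomposition of M: I[1,1]^3, I[1,5], I[3,3]^3, I[5,5]^3.
HN type (ℓ=5): μ^(1)=38; μ^(2)=17; μ^(3)=-4; μ^(4)=-11; μ^(5)=-25

((0, 0, 0, 1, 1); (0, 0, 0, 0, 3); (0, 1, 1, 0, 0); (4, 0, 0, 0, 0); (0, 0, 3, 0, 0))


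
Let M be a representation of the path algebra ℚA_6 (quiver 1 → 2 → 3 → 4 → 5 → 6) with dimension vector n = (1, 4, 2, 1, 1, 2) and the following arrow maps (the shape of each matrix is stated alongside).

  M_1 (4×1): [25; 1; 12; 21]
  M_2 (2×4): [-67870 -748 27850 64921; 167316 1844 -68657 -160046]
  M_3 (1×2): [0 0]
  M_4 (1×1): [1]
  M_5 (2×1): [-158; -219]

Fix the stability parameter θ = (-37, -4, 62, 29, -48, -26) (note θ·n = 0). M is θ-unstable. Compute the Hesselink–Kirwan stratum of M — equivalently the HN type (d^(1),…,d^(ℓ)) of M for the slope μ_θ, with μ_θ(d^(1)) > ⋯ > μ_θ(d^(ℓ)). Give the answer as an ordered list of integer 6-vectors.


Barcode: M ≅ I[1,3], I[2,2]^2, I[2,3], I[4,6], I[6,6]. HN layers by μ_θ (5 steps, strictly decreasing):
  μ^(1)=62; μ^(2)=-4; μ^(3)=-15; μ^(4)=-26; μ^(5)=-37

((0, 0, 2, 0, 0, 0); (0, 4, 0, 0, 0, 0); (0, 0, 0, 1, 1, 1); (0, 0, 0, 0, 0, 1); (1, 0, 0, 0, 0, 0))


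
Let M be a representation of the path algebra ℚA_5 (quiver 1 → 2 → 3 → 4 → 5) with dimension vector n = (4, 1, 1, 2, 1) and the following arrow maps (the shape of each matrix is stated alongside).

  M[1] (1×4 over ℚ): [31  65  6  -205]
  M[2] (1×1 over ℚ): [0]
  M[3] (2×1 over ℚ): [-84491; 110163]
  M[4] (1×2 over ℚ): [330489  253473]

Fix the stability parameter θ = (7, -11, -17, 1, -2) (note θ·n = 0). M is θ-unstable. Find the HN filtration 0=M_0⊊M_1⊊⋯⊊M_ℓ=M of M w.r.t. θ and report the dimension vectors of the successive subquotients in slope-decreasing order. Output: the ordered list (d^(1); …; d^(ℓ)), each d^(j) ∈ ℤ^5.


Interval decomposition of M: I[1,1]^3, I[1,2], I[3,4], I[4,5].
HN type (ℓ=5): μ^(1)=7; μ^(2)=1; μ^(3)=-1/2; μ^(4)=-2; μ^(5)=-17

((3, 0, 0, 0, 0); (0, 0, 0, 1, 0); (0, 0, 0, 1, 1); (1, 1, 0, 0, 0); (0, 0, 1, 0, 0))


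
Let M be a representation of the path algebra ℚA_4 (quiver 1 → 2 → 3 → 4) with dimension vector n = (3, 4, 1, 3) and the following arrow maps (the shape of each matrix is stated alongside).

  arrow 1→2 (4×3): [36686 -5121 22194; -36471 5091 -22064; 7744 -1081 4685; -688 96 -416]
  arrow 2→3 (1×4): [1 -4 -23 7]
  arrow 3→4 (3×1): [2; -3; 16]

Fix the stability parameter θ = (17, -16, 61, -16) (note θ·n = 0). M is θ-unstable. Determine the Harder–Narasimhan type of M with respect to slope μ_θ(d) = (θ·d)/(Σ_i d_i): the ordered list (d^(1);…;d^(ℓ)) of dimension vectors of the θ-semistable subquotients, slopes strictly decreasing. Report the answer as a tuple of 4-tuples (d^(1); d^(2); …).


Interval decomposition of M: I[1,2]^2, I[1,4], I[2,2], I[4,4]^2.
HN type (ℓ=3): μ^(1)=45/2; μ^(2)=1/2; μ^(3)=-16

((0, 0, 1, 1); (3, 3, 0, 0); (0, 1, 0, 2))
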